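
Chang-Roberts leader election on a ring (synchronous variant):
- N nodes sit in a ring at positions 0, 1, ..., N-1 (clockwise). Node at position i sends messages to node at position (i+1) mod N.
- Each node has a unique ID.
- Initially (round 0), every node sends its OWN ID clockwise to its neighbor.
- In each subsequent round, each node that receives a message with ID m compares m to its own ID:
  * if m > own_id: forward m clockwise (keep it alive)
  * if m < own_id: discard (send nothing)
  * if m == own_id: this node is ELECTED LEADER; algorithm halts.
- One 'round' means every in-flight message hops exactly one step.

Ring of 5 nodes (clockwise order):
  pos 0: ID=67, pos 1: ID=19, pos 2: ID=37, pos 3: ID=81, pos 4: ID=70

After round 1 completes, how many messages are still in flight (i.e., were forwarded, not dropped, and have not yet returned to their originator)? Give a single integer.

Round 1: pos1(id19) recv 67: fwd; pos2(id37) recv 19: drop; pos3(id81) recv 37: drop; pos4(id70) recv 81: fwd; pos0(id67) recv 70: fwd
After round 1: 3 messages still in flight

Answer: 3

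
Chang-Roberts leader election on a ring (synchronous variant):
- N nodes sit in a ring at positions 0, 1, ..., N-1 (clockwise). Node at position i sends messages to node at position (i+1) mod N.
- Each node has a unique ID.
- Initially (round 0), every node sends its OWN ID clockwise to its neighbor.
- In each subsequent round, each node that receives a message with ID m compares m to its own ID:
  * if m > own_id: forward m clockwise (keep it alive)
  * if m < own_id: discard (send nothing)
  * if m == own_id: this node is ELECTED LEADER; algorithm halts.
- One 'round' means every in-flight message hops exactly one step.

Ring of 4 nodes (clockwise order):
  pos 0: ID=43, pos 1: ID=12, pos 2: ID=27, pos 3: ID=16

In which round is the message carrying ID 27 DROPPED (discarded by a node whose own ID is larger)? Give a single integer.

Answer: 2

Derivation:
Round 1: pos1(id12) recv 43: fwd; pos2(id27) recv 12: drop; pos3(id16) recv 27: fwd; pos0(id43) recv 16: drop
Round 2: pos2(id27) recv 43: fwd; pos0(id43) recv 27: drop
Round 3: pos3(id16) recv 43: fwd
Round 4: pos0(id43) recv 43: ELECTED
Message ID 27 originates at pos 2; dropped at pos 0 in round 2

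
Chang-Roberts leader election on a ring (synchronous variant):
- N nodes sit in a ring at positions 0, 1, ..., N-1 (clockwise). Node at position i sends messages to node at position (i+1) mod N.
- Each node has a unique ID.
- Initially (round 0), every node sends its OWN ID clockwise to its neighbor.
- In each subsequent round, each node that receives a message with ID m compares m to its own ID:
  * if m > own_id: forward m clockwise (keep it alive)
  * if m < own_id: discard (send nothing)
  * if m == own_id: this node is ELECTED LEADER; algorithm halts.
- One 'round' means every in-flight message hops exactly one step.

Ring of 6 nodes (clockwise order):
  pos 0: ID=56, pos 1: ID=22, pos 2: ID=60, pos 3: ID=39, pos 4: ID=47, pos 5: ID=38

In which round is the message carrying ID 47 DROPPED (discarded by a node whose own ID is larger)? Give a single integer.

Round 1: pos1(id22) recv 56: fwd; pos2(id60) recv 22: drop; pos3(id39) recv 60: fwd; pos4(id47) recv 39: drop; pos5(id38) recv 47: fwd; pos0(id56) recv 38: drop
Round 2: pos2(id60) recv 56: drop; pos4(id47) recv 60: fwd; pos0(id56) recv 47: drop
Round 3: pos5(id38) recv 60: fwd
Round 4: pos0(id56) recv 60: fwd
Round 5: pos1(id22) recv 60: fwd
Round 6: pos2(id60) recv 60: ELECTED
Message ID 47 originates at pos 4; dropped at pos 0 in round 2

Answer: 2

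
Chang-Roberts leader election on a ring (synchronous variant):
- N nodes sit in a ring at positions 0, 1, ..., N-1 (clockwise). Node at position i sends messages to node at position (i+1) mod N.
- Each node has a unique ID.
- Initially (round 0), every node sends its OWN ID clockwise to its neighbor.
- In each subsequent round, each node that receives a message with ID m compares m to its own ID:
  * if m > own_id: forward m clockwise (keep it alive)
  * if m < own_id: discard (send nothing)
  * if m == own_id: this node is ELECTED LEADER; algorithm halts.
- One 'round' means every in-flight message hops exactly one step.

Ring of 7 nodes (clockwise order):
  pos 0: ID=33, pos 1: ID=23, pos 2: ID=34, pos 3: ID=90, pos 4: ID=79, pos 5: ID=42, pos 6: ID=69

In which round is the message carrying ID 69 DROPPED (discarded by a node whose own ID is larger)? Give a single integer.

Answer: 4

Derivation:
Round 1: pos1(id23) recv 33: fwd; pos2(id34) recv 23: drop; pos3(id90) recv 34: drop; pos4(id79) recv 90: fwd; pos5(id42) recv 79: fwd; pos6(id69) recv 42: drop; pos0(id33) recv 69: fwd
Round 2: pos2(id34) recv 33: drop; pos5(id42) recv 90: fwd; pos6(id69) recv 79: fwd; pos1(id23) recv 69: fwd
Round 3: pos6(id69) recv 90: fwd; pos0(id33) recv 79: fwd; pos2(id34) recv 69: fwd
Round 4: pos0(id33) recv 90: fwd; pos1(id23) recv 79: fwd; pos3(id90) recv 69: drop
Round 5: pos1(id23) recv 90: fwd; pos2(id34) recv 79: fwd
Round 6: pos2(id34) recv 90: fwd; pos3(id90) recv 79: drop
Round 7: pos3(id90) recv 90: ELECTED
Message ID 69 originates at pos 6; dropped at pos 3 in round 4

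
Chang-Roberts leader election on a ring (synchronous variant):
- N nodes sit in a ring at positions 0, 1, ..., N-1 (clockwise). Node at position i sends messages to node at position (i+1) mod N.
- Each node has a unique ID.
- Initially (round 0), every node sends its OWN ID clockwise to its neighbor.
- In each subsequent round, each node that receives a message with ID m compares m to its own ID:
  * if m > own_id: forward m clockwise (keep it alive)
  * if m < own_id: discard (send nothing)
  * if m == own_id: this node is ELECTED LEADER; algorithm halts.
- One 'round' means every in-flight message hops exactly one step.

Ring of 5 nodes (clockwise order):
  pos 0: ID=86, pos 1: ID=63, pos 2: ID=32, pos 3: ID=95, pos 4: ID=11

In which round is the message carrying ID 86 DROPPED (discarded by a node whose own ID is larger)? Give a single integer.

Round 1: pos1(id63) recv 86: fwd; pos2(id32) recv 63: fwd; pos3(id95) recv 32: drop; pos4(id11) recv 95: fwd; pos0(id86) recv 11: drop
Round 2: pos2(id32) recv 86: fwd; pos3(id95) recv 63: drop; pos0(id86) recv 95: fwd
Round 3: pos3(id95) recv 86: drop; pos1(id63) recv 95: fwd
Round 4: pos2(id32) recv 95: fwd
Round 5: pos3(id95) recv 95: ELECTED
Message ID 86 originates at pos 0; dropped at pos 3 in round 3

Answer: 3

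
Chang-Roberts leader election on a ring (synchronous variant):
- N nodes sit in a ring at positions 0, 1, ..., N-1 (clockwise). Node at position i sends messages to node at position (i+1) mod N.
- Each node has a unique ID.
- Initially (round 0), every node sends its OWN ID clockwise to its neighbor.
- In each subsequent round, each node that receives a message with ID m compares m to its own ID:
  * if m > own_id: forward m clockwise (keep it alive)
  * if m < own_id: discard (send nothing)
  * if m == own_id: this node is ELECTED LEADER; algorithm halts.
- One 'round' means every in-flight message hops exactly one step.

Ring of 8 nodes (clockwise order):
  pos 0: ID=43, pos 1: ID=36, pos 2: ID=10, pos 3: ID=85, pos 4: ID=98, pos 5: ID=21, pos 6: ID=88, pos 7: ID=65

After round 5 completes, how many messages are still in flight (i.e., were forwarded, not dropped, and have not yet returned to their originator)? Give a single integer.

Answer: 2

Derivation:
Round 1: pos1(id36) recv 43: fwd; pos2(id10) recv 36: fwd; pos3(id85) recv 10: drop; pos4(id98) recv 85: drop; pos5(id21) recv 98: fwd; pos6(id88) recv 21: drop; pos7(id65) recv 88: fwd; pos0(id43) recv 65: fwd
Round 2: pos2(id10) recv 43: fwd; pos3(id85) recv 36: drop; pos6(id88) recv 98: fwd; pos0(id43) recv 88: fwd; pos1(id36) recv 65: fwd
Round 3: pos3(id85) recv 43: drop; pos7(id65) recv 98: fwd; pos1(id36) recv 88: fwd; pos2(id10) recv 65: fwd
Round 4: pos0(id43) recv 98: fwd; pos2(id10) recv 88: fwd; pos3(id85) recv 65: drop
Round 5: pos1(id36) recv 98: fwd; pos3(id85) recv 88: fwd
After round 5: 2 messages still in flight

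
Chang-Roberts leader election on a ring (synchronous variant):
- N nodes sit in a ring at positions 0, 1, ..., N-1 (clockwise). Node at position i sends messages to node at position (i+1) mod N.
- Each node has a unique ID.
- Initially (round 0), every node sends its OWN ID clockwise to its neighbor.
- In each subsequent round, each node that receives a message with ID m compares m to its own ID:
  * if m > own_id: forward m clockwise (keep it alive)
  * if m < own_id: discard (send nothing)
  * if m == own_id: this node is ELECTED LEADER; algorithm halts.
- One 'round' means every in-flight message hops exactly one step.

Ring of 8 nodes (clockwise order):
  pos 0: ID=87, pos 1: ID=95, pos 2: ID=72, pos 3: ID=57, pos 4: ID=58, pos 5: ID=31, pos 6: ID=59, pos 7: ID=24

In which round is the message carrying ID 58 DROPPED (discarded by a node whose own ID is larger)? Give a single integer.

Round 1: pos1(id95) recv 87: drop; pos2(id72) recv 95: fwd; pos3(id57) recv 72: fwd; pos4(id58) recv 57: drop; pos5(id31) recv 58: fwd; pos6(id59) recv 31: drop; pos7(id24) recv 59: fwd; pos0(id87) recv 24: drop
Round 2: pos3(id57) recv 95: fwd; pos4(id58) recv 72: fwd; pos6(id59) recv 58: drop; pos0(id87) recv 59: drop
Round 3: pos4(id58) recv 95: fwd; pos5(id31) recv 72: fwd
Round 4: pos5(id31) recv 95: fwd; pos6(id59) recv 72: fwd
Round 5: pos6(id59) recv 95: fwd; pos7(id24) recv 72: fwd
Round 6: pos7(id24) recv 95: fwd; pos0(id87) recv 72: drop
Round 7: pos0(id87) recv 95: fwd
Round 8: pos1(id95) recv 95: ELECTED
Message ID 58 originates at pos 4; dropped at pos 6 in round 2

Answer: 2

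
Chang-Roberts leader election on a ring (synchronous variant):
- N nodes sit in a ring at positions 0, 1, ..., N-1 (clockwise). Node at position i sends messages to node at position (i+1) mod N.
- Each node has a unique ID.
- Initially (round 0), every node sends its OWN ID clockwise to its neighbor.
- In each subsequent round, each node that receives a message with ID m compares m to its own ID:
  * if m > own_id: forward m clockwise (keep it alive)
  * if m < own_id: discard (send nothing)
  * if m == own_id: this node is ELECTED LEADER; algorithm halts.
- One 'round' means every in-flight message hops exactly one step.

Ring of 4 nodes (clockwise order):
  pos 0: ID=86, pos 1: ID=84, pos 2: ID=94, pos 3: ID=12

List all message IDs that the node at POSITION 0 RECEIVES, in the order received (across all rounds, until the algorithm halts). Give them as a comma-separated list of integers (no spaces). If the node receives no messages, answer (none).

Round 1: pos1(id84) recv 86: fwd; pos2(id94) recv 84: drop; pos3(id12) recv 94: fwd; pos0(id86) recv 12: drop
Round 2: pos2(id94) recv 86: drop; pos0(id86) recv 94: fwd
Round 3: pos1(id84) recv 94: fwd
Round 4: pos2(id94) recv 94: ELECTED

Answer: 12,94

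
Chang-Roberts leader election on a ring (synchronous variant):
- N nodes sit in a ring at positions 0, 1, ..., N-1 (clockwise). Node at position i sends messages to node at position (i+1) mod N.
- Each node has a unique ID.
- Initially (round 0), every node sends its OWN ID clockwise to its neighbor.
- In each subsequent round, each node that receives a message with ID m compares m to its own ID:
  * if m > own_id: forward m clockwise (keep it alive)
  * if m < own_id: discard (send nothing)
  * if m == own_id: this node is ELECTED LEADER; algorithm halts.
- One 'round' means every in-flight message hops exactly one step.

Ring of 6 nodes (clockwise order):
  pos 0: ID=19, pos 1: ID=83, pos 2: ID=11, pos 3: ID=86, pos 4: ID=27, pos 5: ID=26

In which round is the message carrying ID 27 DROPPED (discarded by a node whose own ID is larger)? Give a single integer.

Answer: 3

Derivation:
Round 1: pos1(id83) recv 19: drop; pos2(id11) recv 83: fwd; pos3(id86) recv 11: drop; pos4(id27) recv 86: fwd; pos5(id26) recv 27: fwd; pos0(id19) recv 26: fwd
Round 2: pos3(id86) recv 83: drop; pos5(id26) recv 86: fwd; pos0(id19) recv 27: fwd; pos1(id83) recv 26: drop
Round 3: pos0(id19) recv 86: fwd; pos1(id83) recv 27: drop
Round 4: pos1(id83) recv 86: fwd
Round 5: pos2(id11) recv 86: fwd
Round 6: pos3(id86) recv 86: ELECTED
Message ID 27 originates at pos 4; dropped at pos 1 in round 3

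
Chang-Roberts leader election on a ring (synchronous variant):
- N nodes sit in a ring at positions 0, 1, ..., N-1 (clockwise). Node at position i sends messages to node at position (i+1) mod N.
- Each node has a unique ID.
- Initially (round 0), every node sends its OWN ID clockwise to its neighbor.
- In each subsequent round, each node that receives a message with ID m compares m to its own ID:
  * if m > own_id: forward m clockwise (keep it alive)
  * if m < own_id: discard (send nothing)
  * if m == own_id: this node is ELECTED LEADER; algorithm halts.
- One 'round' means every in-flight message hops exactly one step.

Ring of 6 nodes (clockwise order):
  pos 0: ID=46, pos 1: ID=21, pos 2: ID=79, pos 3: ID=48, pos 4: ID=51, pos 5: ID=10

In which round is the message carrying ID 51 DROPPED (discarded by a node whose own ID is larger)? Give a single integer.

Answer: 4

Derivation:
Round 1: pos1(id21) recv 46: fwd; pos2(id79) recv 21: drop; pos3(id48) recv 79: fwd; pos4(id51) recv 48: drop; pos5(id10) recv 51: fwd; pos0(id46) recv 10: drop
Round 2: pos2(id79) recv 46: drop; pos4(id51) recv 79: fwd; pos0(id46) recv 51: fwd
Round 3: pos5(id10) recv 79: fwd; pos1(id21) recv 51: fwd
Round 4: pos0(id46) recv 79: fwd; pos2(id79) recv 51: drop
Round 5: pos1(id21) recv 79: fwd
Round 6: pos2(id79) recv 79: ELECTED
Message ID 51 originates at pos 4; dropped at pos 2 in round 4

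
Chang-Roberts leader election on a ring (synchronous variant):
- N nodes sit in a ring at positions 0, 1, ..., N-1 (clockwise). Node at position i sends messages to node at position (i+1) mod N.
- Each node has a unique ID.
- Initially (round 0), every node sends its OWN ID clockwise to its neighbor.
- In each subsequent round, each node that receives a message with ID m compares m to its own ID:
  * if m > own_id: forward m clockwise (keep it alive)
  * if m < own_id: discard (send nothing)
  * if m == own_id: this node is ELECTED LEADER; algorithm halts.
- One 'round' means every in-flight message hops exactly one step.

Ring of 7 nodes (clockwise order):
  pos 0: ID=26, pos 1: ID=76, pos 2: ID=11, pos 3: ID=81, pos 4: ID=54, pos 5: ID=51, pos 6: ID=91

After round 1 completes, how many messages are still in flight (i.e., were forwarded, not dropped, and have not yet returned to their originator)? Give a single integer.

Round 1: pos1(id76) recv 26: drop; pos2(id11) recv 76: fwd; pos3(id81) recv 11: drop; pos4(id54) recv 81: fwd; pos5(id51) recv 54: fwd; pos6(id91) recv 51: drop; pos0(id26) recv 91: fwd
After round 1: 4 messages still in flight

Answer: 4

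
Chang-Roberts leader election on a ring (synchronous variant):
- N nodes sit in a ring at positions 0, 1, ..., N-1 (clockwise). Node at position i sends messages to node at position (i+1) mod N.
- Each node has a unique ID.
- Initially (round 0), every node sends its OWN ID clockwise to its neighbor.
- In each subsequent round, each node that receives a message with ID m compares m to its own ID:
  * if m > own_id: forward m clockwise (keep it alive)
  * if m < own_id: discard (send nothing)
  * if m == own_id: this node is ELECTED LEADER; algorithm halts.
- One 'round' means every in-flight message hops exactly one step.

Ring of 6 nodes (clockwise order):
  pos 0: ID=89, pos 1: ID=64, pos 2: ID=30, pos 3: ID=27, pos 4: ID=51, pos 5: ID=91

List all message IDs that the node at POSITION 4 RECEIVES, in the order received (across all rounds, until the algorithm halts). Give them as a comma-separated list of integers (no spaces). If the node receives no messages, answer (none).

Answer: 27,30,64,89,91

Derivation:
Round 1: pos1(id64) recv 89: fwd; pos2(id30) recv 64: fwd; pos3(id27) recv 30: fwd; pos4(id51) recv 27: drop; pos5(id91) recv 51: drop; pos0(id89) recv 91: fwd
Round 2: pos2(id30) recv 89: fwd; pos3(id27) recv 64: fwd; pos4(id51) recv 30: drop; pos1(id64) recv 91: fwd
Round 3: pos3(id27) recv 89: fwd; pos4(id51) recv 64: fwd; pos2(id30) recv 91: fwd
Round 4: pos4(id51) recv 89: fwd; pos5(id91) recv 64: drop; pos3(id27) recv 91: fwd
Round 5: pos5(id91) recv 89: drop; pos4(id51) recv 91: fwd
Round 6: pos5(id91) recv 91: ELECTED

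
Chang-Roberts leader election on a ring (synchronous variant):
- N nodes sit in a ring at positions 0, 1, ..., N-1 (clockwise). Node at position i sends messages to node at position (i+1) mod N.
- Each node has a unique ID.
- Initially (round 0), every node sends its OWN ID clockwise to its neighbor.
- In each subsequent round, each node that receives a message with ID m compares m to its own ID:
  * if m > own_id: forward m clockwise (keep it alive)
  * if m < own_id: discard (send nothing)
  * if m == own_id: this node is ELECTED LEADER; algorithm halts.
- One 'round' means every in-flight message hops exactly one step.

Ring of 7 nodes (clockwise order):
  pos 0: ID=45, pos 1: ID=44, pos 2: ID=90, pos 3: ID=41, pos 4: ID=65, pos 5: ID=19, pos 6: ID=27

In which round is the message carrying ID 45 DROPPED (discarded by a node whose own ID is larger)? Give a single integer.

Round 1: pos1(id44) recv 45: fwd; pos2(id90) recv 44: drop; pos3(id41) recv 90: fwd; pos4(id65) recv 41: drop; pos5(id19) recv 65: fwd; pos6(id27) recv 19: drop; pos0(id45) recv 27: drop
Round 2: pos2(id90) recv 45: drop; pos4(id65) recv 90: fwd; pos6(id27) recv 65: fwd
Round 3: pos5(id19) recv 90: fwd; pos0(id45) recv 65: fwd
Round 4: pos6(id27) recv 90: fwd; pos1(id44) recv 65: fwd
Round 5: pos0(id45) recv 90: fwd; pos2(id90) recv 65: drop
Round 6: pos1(id44) recv 90: fwd
Round 7: pos2(id90) recv 90: ELECTED
Message ID 45 originates at pos 0; dropped at pos 2 in round 2

Answer: 2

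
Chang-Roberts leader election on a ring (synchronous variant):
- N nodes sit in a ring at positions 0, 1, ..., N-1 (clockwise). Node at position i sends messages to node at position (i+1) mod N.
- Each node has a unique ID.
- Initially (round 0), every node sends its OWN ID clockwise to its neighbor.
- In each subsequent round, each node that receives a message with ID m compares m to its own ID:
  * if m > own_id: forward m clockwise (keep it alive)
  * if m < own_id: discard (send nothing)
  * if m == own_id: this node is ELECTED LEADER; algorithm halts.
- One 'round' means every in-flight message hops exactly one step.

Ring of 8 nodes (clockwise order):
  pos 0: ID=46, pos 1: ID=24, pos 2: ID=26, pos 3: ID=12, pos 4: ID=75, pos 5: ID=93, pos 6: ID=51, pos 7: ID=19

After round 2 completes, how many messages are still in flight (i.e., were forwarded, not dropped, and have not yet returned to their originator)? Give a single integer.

Round 1: pos1(id24) recv 46: fwd; pos2(id26) recv 24: drop; pos3(id12) recv 26: fwd; pos4(id75) recv 12: drop; pos5(id93) recv 75: drop; pos6(id51) recv 93: fwd; pos7(id19) recv 51: fwd; pos0(id46) recv 19: drop
Round 2: pos2(id26) recv 46: fwd; pos4(id75) recv 26: drop; pos7(id19) recv 93: fwd; pos0(id46) recv 51: fwd
After round 2: 3 messages still in flight

Answer: 3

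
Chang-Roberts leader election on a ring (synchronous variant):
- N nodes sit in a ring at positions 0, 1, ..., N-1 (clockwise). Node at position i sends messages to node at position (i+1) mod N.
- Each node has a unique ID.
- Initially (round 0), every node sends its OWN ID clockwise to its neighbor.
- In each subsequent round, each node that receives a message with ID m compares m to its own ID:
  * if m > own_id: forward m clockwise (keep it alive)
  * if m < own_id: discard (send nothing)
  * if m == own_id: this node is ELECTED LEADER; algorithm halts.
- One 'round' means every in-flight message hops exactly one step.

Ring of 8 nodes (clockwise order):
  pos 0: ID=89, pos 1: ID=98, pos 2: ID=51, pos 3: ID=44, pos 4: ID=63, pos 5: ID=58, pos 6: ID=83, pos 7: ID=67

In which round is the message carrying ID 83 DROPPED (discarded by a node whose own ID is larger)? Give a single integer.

Answer: 2

Derivation:
Round 1: pos1(id98) recv 89: drop; pos2(id51) recv 98: fwd; pos3(id44) recv 51: fwd; pos4(id63) recv 44: drop; pos5(id58) recv 63: fwd; pos6(id83) recv 58: drop; pos7(id67) recv 83: fwd; pos0(id89) recv 67: drop
Round 2: pos3(id44) recv 98: fwd; pos4(id63) recv 51: drop; pos6(id83) recv 63: drop; pos0(id89) recv 83: drop
Round 3: pos4(id63) recv 98: fwd
Round 4: pos5(id58) recv 98: fwd
Round 5: pos6(id83) recv 98: fwd
Round 6: pos7(id67) recv 98: fwd
Round 7: pos0(id89) recv 98: fwd
Round 8: pos1(id98) recv 98: ELECTED
Message ID 83 originates at pos 6; dropped at pos 0 in round 2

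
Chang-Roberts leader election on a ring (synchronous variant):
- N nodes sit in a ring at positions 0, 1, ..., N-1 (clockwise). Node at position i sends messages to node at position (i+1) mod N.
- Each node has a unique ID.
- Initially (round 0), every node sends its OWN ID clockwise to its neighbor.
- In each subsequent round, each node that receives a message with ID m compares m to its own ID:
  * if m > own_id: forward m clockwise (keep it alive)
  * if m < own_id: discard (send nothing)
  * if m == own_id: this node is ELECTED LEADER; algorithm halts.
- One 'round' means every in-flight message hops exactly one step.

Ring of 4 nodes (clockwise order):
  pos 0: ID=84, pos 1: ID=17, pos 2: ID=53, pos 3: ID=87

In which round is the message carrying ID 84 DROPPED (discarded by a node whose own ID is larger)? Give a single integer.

Answer: 3

Derivation:
Round 1: pos1(id17) recv 84: fwd; pos2(id53) recv 17: drop; pos3(id87) recv 53: drop; pos0(id84) recv 87: fwd
Round 2: pos2(id53) recv 84: fwd; pos1(id17) recv 87: fwd
Round 3: pos3(id87) recv 84: drop; pos2(id53) recv 87: fwd
Round 4: pos3(id87) recv 87: ELECTED
Message ID 84 originates at pos 0; dropped at pos 3 in round 3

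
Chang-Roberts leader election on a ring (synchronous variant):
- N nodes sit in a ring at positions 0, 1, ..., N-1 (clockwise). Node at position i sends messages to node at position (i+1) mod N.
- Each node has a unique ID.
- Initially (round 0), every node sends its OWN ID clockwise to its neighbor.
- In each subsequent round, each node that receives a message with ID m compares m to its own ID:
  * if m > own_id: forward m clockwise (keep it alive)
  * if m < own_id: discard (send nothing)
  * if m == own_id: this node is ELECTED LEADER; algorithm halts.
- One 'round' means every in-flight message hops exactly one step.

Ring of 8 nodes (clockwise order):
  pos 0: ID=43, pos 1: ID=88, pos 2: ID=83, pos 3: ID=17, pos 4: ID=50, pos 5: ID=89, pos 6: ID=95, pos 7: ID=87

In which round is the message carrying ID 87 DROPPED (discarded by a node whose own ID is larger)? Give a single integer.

Answer: 2

Derivation:
Round 1: pos1(id88) recv 43: drop; pos2(id83) recv 88: fwd; pos3(id17) recv 83: fwd; pos4(id50) recv 17: drop; pos5(id89) recv 50: drop; pos6(id95) recv 89: drop; pos7(id87) recv 95: fwd; pos0(id43) recv 87: fwd
Round 2: pos3(id17) recv 88: fwd; pos4(id50) recv 83: fwd; pos0(id43) recv 95: fwd; pos1(id88) recv 87: drop
Round 3: pos4(id50) recv 88: fwd; pos5(id89) recv 83: drop; pos1(id88) recv 95: fwd
Round 4: pos5(id89) recv 88: drop; pos2(id83) recv 95: fwd
Round 5: pos3(id17) recv 95: fwd
Round 6: pos4(id50) recv 95: fwd
Round 7: pos5(id89) recv 95: fwd
Round 8: pos6(id95) recv 95: ELECTED
Message ID 87 originates at pos 7; dropped at pos 1 in round 2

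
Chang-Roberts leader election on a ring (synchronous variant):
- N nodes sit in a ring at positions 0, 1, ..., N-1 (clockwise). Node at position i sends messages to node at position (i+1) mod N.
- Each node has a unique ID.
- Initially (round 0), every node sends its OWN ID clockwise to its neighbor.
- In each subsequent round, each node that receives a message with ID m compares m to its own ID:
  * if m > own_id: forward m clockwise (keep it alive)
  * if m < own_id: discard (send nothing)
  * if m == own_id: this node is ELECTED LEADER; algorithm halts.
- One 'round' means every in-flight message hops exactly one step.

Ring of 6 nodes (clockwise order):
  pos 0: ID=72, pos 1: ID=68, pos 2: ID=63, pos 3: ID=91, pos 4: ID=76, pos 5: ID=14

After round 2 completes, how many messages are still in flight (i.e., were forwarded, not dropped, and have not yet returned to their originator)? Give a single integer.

Answer: 3

Derivation:
Round 1: pos1(id68) recv 72: fwd; pos2(id63) recv 68: fwd; pos3(id91) recv 63: drop; pos4(id76) recv 91: fwd; pos5(id14) recv 76: fwd; pos0(id72) recv 14: drop
Round 2: pos2(id63) recv 72: fwd; pos3(id91) recv 68: drop; pos5(id14) recv 91: fwd; pos0(id72) recv 76: fwd
After round 2: 3 messages still in flight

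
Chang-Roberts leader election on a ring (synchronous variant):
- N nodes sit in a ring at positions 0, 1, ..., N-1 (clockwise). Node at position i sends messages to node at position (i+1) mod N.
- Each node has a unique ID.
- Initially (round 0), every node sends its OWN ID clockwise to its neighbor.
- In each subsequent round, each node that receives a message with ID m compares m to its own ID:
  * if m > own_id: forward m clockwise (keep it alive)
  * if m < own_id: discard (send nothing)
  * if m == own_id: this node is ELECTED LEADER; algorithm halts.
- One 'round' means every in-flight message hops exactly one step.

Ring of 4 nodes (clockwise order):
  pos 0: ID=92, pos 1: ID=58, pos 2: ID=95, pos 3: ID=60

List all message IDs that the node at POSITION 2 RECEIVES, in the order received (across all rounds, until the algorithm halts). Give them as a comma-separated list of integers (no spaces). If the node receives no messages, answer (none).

Round 1: pos1(id58) recv 92: fwd; pos2(id95) recv 58: drop; pos3(id60) recv 95: fwd; pos0(id92) recv 60: drop
Round 2: pos2(id95) recv 92: drop; pos0(id92) recv 95: fwd
Round 3: pos1(id58) recv 95: fwd
Round 4: pos2(id95) recv 95: ELECTED

Answer: 58,92,95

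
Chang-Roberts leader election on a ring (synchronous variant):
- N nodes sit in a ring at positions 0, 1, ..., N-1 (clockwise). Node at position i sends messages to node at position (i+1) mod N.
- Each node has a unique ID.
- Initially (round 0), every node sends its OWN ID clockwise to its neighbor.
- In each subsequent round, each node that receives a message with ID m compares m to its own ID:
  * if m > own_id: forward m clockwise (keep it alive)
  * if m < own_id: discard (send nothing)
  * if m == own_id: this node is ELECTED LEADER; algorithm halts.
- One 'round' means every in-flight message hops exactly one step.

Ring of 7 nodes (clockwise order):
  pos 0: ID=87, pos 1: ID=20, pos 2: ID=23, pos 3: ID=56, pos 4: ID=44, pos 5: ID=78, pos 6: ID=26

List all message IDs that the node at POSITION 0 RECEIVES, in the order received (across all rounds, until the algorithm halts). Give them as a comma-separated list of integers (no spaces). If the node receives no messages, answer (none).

Answer: 26,78,87

Derivation:
Round 1: pos1(id20) recv 87: fwd; pos2(id23) recv 20: drop; pos3(id56) recv 23: drop; pos4(id44) recv 56: fwd; pos5(id78) recv 44: drop; pos6(id26) recv 78: fwd; pos0(id87) recv 26: drop
Round 2: pos2(id23) recv 87: fwd; pos5(id78) recv 56: drop; pos0(id87) recv 78: drop
Round 3: pos3(id56) recv 87: fwd
Round 4: pos4(id44) recv 87: fwd
Round 5: pos5(id78) recv 87: fwd
Round 6: pos6(id26) recv 87: fwd
Round 7: pos0(id87) recv 87: ELECTED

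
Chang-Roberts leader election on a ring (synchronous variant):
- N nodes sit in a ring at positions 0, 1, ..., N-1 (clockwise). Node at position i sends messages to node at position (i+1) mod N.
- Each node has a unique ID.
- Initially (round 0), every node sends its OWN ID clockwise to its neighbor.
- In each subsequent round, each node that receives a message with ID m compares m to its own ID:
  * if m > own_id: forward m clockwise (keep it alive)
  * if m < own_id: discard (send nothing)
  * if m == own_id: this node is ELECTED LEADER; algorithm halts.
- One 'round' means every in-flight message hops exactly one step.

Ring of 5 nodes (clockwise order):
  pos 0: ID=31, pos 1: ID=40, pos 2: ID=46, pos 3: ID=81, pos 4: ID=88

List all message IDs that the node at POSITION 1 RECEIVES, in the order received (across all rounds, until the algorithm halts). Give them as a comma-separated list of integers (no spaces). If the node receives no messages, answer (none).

Round 1: pos1(id40) recv 31: drop; pos2(id46) recv 40: drop; pos3(id81) recv 46: drop; pos4(id88) recv 81: drop; pos0(id31) recv 88: fwd
Round 2: pos1(id40) recv 88: fwd
Round 3: pos2(id46) recv 88: fwd
Round 4: pos3(id81) recv 88: fwd
Round 5: pos4(id88) recv 88: ELECTED

Answer: 31,88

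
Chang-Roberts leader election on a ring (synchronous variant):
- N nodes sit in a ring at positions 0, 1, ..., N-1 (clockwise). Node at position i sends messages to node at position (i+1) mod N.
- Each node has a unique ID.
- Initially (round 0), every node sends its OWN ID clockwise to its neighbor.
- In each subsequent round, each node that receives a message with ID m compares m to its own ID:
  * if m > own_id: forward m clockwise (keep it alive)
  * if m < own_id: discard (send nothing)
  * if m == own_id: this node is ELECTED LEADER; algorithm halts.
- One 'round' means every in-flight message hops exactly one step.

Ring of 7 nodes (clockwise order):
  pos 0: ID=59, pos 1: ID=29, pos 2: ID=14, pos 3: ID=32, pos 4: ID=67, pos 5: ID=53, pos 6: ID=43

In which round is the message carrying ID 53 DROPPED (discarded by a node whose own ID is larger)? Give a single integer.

Round 1: pos1(id29) recv 59: fwd; pos2(id14) recv 29: fwd; pos3(id32) recv 14: drop; pos4(id67) recv 32: drop; pos5(id53) recv 67: fwd; pos6(id43) recv 53: fwd; pos0(id59) recv 43: drop
Round 2: pos2(id14) recv 59: fwd; pos3(id32) recv 29: drop; pos6(id43) recv 67: fwd; pos0(id59) recv 53: drop
Round 3: pos3(id32) recv 59: fwd; pos0(id59) recv 67: fwd
Round 4: pos4(id67) recv 59: drop; pos1(id29) recv 67: fwd
Round 5: pos2(id14) recv 67: fwd
Round 6: pos3(id32) recv 67: fwd
Round 7: pos4(id67) recv 67: ELECTED
Message ID 53 originates at pos 5; dropped at pos 0 in round 2

Answer: 2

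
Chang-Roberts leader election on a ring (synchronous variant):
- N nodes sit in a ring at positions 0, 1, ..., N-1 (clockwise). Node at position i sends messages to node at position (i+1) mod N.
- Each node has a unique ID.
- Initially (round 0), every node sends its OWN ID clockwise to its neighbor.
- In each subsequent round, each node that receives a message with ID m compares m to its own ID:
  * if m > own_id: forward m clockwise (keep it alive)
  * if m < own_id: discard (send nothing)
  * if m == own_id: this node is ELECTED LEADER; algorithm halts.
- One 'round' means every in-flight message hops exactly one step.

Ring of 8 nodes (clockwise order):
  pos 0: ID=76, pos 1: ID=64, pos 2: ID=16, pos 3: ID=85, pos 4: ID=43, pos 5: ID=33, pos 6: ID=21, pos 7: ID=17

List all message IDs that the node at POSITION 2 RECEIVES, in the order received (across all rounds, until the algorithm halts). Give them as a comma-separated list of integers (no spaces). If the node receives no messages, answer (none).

Round 1: pos1(id64) recv 76: fwd; pos2(id16) recv 64: fwd; pos3(id85) recv 16: drop; pos4(id43) recv 85: fwd; pos5(id33) recv 43: fwd; pos6(id21) recv 33: fwd; pos7(id17) recv 21: fwd; pos0(id76) recv 17: drop
Round 2: pos2(id16) recv 76: fwd; pos3(id85) recv 64: drop; pos5(id33) recv 85: fwd; pos6(id21) recv 43: fwd; pos7(id17) recv 33: fwd; pos0(id76) recv 21: drop
Round 3: pos3(id85) recv 76: drop; pos6(id21) recv 85: fwd; pos7(id17) recv 43: fwd; pos0(id76) recv 33: drop
Round 4: pos7(id17) recv 85: fwd; pos0(id76) recv 43: drop
Round 5: pos0(id76) recv 85: fwd
Round 6: pos1(id64) recv 85: fwd
Round 7: pos2(id16) recv 85: fwd
Round 8: pos3(id85) recv 85: ELECTED

Answer: 64,76,85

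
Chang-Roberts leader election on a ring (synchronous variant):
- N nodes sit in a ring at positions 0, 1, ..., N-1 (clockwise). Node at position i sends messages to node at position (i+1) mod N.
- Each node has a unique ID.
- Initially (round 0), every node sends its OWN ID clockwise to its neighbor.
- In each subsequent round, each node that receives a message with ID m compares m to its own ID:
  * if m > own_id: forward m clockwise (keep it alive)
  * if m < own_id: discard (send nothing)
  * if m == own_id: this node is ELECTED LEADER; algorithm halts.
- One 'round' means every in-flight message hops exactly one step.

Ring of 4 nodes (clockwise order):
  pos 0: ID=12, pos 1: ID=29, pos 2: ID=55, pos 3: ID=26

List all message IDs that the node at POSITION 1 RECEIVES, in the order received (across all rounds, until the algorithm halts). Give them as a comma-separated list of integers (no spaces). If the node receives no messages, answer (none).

Round 1: pos1(id29) recv 12: drop; pos2(id55) recv 29: drop; pos3(id26) recv 55: fwd; pos0(id12) recv 26: fwd
Round 2: pos0(id12) recv 55: fwd; pos1(id29) recv 26: drop
Round 3: pos1(id29) recv 55: fwd
Round 4: pos2(id55) recv 55: ELECTED

Answer: 12,26,55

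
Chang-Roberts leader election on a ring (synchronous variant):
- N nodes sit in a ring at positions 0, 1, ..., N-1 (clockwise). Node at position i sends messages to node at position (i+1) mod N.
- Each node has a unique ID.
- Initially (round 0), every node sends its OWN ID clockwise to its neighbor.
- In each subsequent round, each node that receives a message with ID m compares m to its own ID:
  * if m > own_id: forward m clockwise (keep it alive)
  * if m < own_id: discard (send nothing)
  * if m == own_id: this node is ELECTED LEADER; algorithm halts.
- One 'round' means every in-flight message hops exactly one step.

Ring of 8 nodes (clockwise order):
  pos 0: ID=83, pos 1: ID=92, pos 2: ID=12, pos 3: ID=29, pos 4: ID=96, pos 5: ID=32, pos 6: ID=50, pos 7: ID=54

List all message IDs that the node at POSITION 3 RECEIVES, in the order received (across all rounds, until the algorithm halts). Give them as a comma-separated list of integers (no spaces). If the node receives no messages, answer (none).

Answer: 12,92,96

Derivation:
Round 1: pos1(id92) recv 83: drop; pos2(id12) recv 92: fwd; pos3(id29) recv 12: drop; pos4(id96) recv 29: drop; pos5(id32) recv 96: fwd; pos6(id50) recv 32: drop; pos7(id54) recv 50: drop; pos0(id83) recv 54: drop
Round 2: pos3(id29) recv 92: fwd; pos6(id50) recv 96: fwd
Round 3: pos4(id96) recv 92: drop; pos7(id54) recv 96: fwd
Round 4: pos0(id83) recv 96: fwd
Round 5: pos1(id92) recv 96: fwd
Round 6: pos2(id12) recv 96: fwd
Round 7: pos3(id29) recv 96: fwd
Round 8: pos4(id96) recv 96: ELECTED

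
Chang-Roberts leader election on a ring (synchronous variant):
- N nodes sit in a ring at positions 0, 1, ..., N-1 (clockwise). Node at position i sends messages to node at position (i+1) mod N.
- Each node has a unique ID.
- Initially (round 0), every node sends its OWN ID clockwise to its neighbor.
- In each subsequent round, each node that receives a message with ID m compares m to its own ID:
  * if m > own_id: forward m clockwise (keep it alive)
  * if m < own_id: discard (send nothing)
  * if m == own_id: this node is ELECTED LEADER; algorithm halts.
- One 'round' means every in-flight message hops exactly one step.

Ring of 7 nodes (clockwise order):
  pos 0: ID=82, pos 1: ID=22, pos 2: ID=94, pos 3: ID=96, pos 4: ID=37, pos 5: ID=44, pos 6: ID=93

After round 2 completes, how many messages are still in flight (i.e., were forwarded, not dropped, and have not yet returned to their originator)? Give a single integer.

Answer: 2

Derivation:
Round 1: pos1(id22) recv 82: fwd; pos2(id94) recv 22: drop; pos3(id96) recv 94: drop; pos4(id37) recv 96: fwd; pos5(id44) recv 37: drop; pos6(id93) recv 44: drop; pos0(id82) recv 93: fwd
Round 2: pos2(id94) recv 82: drop; pos5(id44) recv 96: fwd; pos1(id22) recv 93: fwd
After round 2: 2 messages still in flight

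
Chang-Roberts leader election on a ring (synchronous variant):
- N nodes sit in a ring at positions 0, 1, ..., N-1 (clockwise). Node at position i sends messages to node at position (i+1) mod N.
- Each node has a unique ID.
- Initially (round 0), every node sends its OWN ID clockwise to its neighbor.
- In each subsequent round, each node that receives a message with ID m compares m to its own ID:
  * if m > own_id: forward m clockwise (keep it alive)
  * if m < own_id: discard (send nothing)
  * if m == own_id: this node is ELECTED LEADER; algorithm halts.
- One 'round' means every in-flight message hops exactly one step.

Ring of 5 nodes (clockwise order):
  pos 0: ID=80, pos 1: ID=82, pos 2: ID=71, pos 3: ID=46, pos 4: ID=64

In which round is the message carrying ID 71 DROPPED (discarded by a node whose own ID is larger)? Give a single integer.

Round 1: pos1(id82) recv 80: drop; pos2(id71) recv 82: fwd; pos3(id46) recv 71: fwd; pos4(id64) recv 46: drop; pos0(id80) recv 64: drop
Round 2: pos3(id46) recv 82: fwd; pos4(id64) recv 71: fwd
Round 3: pos4(id64) recv 82: fwd; pos0(id80) recv 71: drop
Round 4: pos0(id80) recv 82: fwd
Round 5: pos1(id82) recv 82: ELECTED
Message ID 71 originates at pos 2; dropped at pos 0 in round 3

Answer: 3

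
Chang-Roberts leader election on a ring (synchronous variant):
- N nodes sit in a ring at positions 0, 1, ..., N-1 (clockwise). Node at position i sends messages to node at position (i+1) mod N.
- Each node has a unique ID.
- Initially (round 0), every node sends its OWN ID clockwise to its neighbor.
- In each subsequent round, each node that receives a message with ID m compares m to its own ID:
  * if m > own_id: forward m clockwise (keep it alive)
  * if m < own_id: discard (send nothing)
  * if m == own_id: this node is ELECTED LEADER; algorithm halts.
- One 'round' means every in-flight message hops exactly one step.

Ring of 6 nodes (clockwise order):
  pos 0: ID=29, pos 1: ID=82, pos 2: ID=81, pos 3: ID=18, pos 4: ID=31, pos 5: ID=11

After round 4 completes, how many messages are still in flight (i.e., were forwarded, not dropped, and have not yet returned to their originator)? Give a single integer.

Answer: 2

Derivation:
Round 1: pos1(id82) recv 29: drop; pos2(id81) recv 82: fwd; pos3(id18) recv 81: fwd; pos4(id31) recv 18: drop; pos5(id11) recv 31: fwd; pos0(id29) recv 11: drop
Round 2: pos3(id18) recv 82: fwd; pos4(id31) recv 81: fwd; pos0(id29) recv 31: fwd
Round 3: pos4(id31) recv 82: fwd; pos5(id11) recv 81: fwd; pos1(id82) recv 31: drop
Round 4: pos5(id11) recv 82: fwd; pos0(id29) recv 81: fwd
After round 4: 2 messages still in flight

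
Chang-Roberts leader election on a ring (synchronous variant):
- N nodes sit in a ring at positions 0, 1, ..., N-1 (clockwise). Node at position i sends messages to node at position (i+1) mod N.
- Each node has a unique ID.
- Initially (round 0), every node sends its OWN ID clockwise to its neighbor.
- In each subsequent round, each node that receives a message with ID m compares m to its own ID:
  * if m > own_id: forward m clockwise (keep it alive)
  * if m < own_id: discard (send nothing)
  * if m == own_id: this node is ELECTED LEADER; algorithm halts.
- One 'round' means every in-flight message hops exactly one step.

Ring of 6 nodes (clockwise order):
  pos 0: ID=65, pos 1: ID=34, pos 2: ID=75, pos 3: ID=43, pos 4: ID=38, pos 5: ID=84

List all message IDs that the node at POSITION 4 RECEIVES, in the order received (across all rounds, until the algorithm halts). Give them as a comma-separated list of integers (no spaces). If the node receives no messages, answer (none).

Round 1: pos1(id34) recv 65: fwd; pos2(id75) recv 34: drop; pos3(id43) recv 75: fwd; pos4(id38) recv 43: fwd; pos5(id84) recv 38: drop; pos0(id65) recv 84: fwd
Round 2: pos2(id75) recv 65: drop; pos4(id38) recv 75: fwd; pos5(id84) recv 43: drop; pos1(id34) recv 84: fwd
Round 3: pos5(id84) recv 75: drop; pos2(id75) recv 84: fwd
Round 4: pos3(id43) recv 84: fwd
Round 5: pos4(id38) recv 84: fwd
Round 6: pos5(id84) recv 84: ELECTED

Answer: 43,75,84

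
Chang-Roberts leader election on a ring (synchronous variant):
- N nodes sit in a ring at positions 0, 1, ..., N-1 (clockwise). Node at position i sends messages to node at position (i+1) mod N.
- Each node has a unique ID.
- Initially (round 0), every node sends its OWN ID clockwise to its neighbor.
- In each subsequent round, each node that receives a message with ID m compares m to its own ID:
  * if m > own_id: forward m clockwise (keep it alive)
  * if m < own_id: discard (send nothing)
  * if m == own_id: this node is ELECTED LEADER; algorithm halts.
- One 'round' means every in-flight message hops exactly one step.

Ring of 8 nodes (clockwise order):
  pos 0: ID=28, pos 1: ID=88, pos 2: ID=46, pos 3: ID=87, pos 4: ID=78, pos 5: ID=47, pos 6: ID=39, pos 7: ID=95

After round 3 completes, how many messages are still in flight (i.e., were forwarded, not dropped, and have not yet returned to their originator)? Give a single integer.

Answer: 3

Derivation:
Round 1: pos1(id88) recv 28: drop; pos2(id46) recv 88: fwd; pos3(id87) recv 46: drop; pos4(id78) recv 87: fwd; pos5(id47) recv 78: fwd; pos6(id39) recv 47: fwd; pos7(id95) recv 39: drop; pos0(id28) recv 95: fwd
Round 2: pos3(id87) recv 88: fwd; pos5(id47) recv 87: fwd; pos6(id39) recv 78: fwd; pos7(id95) recv 47: drop; pos1(id88) recv 95: fwd
Round 3: pos4(id78) recv 88: fwd; pos6(id39) recv 87: fwd; pos7(id95) recv 78: drop; pos2(id46) recv 95: fwd
After round 3: 3 messages still in flight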